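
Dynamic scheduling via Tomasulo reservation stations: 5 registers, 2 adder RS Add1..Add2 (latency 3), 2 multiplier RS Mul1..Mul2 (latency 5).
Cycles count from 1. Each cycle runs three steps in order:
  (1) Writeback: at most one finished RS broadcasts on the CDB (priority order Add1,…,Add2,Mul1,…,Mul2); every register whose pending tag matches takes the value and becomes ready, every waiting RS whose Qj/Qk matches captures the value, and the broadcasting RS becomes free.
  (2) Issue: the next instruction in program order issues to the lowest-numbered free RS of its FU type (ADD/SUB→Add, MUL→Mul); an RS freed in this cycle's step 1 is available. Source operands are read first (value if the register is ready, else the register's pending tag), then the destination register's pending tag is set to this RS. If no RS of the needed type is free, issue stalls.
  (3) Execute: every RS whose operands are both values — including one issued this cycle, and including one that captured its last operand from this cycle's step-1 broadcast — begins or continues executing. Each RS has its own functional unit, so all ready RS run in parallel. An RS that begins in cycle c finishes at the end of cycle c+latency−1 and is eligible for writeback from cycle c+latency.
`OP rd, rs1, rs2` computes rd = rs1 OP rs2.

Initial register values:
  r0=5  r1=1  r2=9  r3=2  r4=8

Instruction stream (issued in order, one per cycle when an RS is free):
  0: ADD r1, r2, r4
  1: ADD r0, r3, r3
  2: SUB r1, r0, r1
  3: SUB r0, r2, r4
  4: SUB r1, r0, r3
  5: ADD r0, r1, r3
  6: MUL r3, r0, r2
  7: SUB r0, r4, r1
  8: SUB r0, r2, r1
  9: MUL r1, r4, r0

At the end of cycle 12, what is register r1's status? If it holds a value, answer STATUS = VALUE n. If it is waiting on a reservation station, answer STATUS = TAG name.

STATUS = VALUE -1

  c1: issue ADD r1<-Add1  regs: r0:5,r1:Add1,r2:9,r3:2,r4:8
  c2: issue ADD r0<-Add2  regs: r0:Add2,r1:Add1,r2:9,r3:2,r4:8
  c3: stall  regs: r0:Add2,r1:Add1,r2:9,r3:2,r4:8
  c4: CDB Add1=17; issue SUB r1<-Add1  regs: r0:Add2,r1:Add1,r2:9,r3:2,r4:8
  c5: CDB Add2=4; issue SUB r0<-Add2  regs: r0:Add2,r1:Add1,r2:9,r3:2,r4:8
  c6: stall  regs: r0:Add2,r1:Add1,r2:9,r3:2,r4:8
  c7: stall  regs: r0:Add2,r1:Add1,r2:9,r3:2,r4:8
  c8: CDB Add1=-13; issue SUB r1<-Add1  regs: r0:Add2,r1:Add1,r2:9,r3:2,r4:8
  c9: CDB Add2=1; issue ADD r0<-Add2  regs: r0:Add2,r1:Add1,r2:9,r3:2,r4:8
  c10: issue MUL r3<-Mul1  regs: r0:Add2,r1:Add1,r2:9,r3:Mul1,r4:8
  c11: stall  regs: r0:Add2,r1:Add1,r2:9,r3:Mul1,r4:8
  c12: CDB Add1=-1; issue SUB r0<-Add1  regs: r0:Add1,r1:-1,r2:9,r3:Mul1,r4:8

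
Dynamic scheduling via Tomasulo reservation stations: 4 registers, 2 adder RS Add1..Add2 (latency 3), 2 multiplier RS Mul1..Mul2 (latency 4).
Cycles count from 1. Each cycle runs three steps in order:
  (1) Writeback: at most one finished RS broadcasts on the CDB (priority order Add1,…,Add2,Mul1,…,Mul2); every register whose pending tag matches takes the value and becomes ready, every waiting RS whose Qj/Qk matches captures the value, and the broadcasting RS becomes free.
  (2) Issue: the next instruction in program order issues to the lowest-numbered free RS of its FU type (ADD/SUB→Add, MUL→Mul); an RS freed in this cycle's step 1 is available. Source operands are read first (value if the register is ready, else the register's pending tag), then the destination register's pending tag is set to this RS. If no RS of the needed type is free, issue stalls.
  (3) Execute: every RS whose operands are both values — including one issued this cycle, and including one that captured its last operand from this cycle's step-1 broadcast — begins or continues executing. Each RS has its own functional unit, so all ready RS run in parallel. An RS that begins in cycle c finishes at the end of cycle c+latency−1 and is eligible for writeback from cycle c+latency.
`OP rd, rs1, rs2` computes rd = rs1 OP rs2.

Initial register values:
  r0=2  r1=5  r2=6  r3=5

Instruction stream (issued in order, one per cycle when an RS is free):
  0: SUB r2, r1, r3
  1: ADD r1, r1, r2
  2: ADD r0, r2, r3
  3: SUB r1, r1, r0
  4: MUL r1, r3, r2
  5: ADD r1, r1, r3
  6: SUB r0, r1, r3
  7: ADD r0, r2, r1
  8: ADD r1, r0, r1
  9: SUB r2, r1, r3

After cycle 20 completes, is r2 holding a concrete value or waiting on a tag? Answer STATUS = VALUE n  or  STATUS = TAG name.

cycle 1: issue SUB r2<-Add1 // r0:2,r1:5,r2:Add1,r3:5
cycle 2: issue ADD r1<-Add2 // r0:2,r1:Add2,r2:Add1,r3:5
cycle 3: stall // r0:2,r1:Add2,r2:Add1,r3:5
cycle 4: CDB Add1=0; issue ADD r0<-Add1 // r0:Add1,r1:Add2,r2:0,r3:5
cycle 5: stall // r0:Add1,r1:Add2,r2:0,r3:5
cycle 6: stall // r0:Add1,r1:Add2,r2:0,r3:5
cycle 7: CDB Add1=5; issue SUB r1<-Add1 // r0:5,r1:Add1,r2:0,r3:5
cycle 8: CDB Add2=5; issue MUL r1<-Mul1 // r0:5,r1:Mul1,r2:0,r3:5
cycle 9: issue ADD r1<-Add2 // r0:5,r1:Add2,r2:0,r3:5
cycle 10: stall // r0:5,r1:Add2,r2:0,r3:5
cycle 11: CDB Add1=0; issue SUB r0<-Add1 // r0:Add1,r1:Add2,r2:0,r3:5
cycle 12: CDB Mul1=0; stall // r0:Add1,r1:Add2,r2:0,r3:5
cycle 13: stall // r0:Add1,r1:Add2,r2:0,r3:5
cycle 14: stall // r0:Add1,r1:Add2,r2:0,r3:5
cycle 15: CDB Add2=5; issue ADD r0<-Add2 // r0:Add2,r1:5,r2:0,r3:5
cycle 16: stall // r0:Add2,r1:5,r2:0,r3:5
cycle 17: stall // r0:Add2,r1:5,r2:0,r3:5
cycle 18: CDB Add1=0; issue ADD r1<-Add1 // r0:Add2,r1:Add1,r2:0,r3:5
cycle 19: CDB Add2=5; issue SUB r2<-Add2 // r0:5,r1:Add1,r2:Add2,r3:5
cycle 20: - // r0:5,r1:Add1,r2:Add2,r3:5

STATUS = TAG Add2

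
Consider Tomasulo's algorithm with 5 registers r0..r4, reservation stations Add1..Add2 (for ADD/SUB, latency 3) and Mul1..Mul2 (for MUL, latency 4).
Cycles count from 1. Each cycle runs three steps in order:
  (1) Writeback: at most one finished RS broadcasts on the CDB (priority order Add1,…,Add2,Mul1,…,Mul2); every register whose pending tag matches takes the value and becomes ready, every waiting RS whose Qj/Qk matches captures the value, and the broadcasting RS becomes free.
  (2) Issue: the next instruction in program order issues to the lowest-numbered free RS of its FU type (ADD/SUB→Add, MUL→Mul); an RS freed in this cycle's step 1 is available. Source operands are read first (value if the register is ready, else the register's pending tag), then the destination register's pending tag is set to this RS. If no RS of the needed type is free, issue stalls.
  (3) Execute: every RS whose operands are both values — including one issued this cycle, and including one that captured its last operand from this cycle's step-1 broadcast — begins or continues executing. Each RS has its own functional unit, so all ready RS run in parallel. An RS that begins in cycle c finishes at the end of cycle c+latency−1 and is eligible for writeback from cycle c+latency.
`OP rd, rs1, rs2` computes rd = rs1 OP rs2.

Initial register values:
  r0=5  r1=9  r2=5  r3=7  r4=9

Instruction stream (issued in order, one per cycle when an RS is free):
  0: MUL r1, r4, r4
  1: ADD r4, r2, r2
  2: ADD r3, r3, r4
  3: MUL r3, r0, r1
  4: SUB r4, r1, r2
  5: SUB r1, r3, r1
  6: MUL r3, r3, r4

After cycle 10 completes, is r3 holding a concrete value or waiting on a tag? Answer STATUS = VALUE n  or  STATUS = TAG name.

STATUS = TAG Mul1

cycle 1: issue MUL r1<-Mul1 // r0:5,r1:Mul1,r2:5,r3:7,r4:9
cycle 2: issue ADD r4<-Add1 // r0:5,r1:Mul1,r2:5,r3:7,r4:Add1
cycle 3: issue ADD r3<-Add2 // r0:5,r1:Mul1,r2:5,r3:Add2,r4:Add1
cycle 4: issue MUL r3<-Mul2 // r0:5,r1:Mul1,r2:5,r3:Mul2,r4:Add1
cycle 5: CDB Add1=10; issue SUB r4<-Add1 // r0:5,r1:Mul1,r2:5,r3:Mul2,r4:Add1
cycle 6: CDB Mul1=81; stall // r0:5,r1:81,r2:5,r3:Mul2,r4:Add1
cycle 7: stall // r0:5,r1:81,r2:5,r3:Mul2,r4:Add1
cycle 8: CDB Add2=17; issue SUB r1<-Add2 // r0:5,r1:Add2,r2:5,r3:Mul2,r4:Add1
cycle 9: CDB Add1=76; issue MUL r3<-Mul1 // r0:5,r1:Add2,r2:5,r3:Mul1,r4:76
cycle 10: CDB Mul2=405 // r0:5,r1:Add2,r2:5,r3:Mul1,r4:76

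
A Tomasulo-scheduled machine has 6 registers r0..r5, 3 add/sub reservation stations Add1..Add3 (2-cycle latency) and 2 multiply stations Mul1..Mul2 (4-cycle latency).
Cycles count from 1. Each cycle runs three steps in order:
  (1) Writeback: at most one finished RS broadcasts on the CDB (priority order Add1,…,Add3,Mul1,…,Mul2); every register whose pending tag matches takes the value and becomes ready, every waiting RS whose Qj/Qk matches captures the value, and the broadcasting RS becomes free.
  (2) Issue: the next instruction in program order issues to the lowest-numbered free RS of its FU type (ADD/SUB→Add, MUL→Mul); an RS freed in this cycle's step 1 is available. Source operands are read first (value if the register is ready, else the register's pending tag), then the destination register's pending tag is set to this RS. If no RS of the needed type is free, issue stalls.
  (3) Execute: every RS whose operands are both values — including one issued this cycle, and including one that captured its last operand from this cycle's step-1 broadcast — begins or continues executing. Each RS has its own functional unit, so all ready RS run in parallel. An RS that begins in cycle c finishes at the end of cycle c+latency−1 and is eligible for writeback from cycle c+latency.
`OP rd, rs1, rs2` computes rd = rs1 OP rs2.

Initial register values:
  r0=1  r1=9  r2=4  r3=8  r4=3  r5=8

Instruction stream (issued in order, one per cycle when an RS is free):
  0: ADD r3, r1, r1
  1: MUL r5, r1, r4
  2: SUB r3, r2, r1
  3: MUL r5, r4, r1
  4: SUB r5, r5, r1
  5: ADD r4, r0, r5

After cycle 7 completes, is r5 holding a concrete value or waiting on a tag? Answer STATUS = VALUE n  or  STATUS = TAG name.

STATUS = TAG Add1

  c1: issue ADD r3<-Add1  regs: r0:1,r1:9,r2:4,r3:Add1,r4:3,r5:8
  c2: issue MUL r5<-Mul1  regs: r0:1,r1:9,r2:4,r3:Add1,r4:3,r5:Mul1
  c3: CDB Add1=18; issue SUB r3<-Add1  regs: r0:1,r1:9,r2:4,r3:Add1,r4:3,r5:Mul1
  c4: issue MUL r5<-Mul2  regs: r0:1,r1:9,r2:4,r3:Add1,r4:3,r5:Mul2
  c5: CDB Add1=-5; issue SUB r5<-Add1  regs: r0:1,r1:9,r2:4,r3:-5,r4:3,r5:Add1
  c6: CDB Mul1=27; issue ADD r4<-Add2  regs: r0:1,r1:9,r2:4,r3:-5,r4:Add2,r5:Add1
  c7: -  regs: r0:1,r1:9,r2:4,r3:-5,r4:Add2,r5:Add1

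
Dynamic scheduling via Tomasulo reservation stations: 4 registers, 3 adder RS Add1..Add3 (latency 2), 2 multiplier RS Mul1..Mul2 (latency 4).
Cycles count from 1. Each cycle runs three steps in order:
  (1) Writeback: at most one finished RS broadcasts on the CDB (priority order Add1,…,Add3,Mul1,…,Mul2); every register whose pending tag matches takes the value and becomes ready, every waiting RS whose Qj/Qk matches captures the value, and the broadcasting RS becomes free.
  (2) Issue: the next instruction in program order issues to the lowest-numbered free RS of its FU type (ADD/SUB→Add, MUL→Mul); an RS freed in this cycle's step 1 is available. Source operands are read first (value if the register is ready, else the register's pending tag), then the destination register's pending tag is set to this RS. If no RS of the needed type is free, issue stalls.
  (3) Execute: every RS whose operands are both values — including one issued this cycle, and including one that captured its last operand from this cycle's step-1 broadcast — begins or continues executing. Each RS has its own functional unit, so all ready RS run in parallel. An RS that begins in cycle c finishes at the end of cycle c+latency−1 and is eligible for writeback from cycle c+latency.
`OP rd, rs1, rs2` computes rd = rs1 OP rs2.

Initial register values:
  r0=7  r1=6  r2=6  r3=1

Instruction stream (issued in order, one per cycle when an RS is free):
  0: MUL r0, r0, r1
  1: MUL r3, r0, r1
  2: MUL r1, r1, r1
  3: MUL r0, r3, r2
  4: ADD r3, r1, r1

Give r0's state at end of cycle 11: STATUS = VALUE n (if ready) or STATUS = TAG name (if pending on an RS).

c1: issue MUL r0<-Mul1 | r0:Mul1,r1:6,r2:6,r3:1
c2: issue MUL r3<-Mul2 | r0:Mul1,r1:6,r2:6,r3:Mul2
c3: stall | r0:Mul1,r1:6,r2:6,r3:Mul2
c4: stall | r0:Mul1,r1:6,r2:6,r3:Mul2
c5: CDB Mul1=42; issue MUL r1<-Mul1 | r0:42,r1:Mul1,r2:6,r3:Mul2
c6: stall | r0:42,r1:Mul1,r2:6,r3:Mul2
c7: stall | r0:42,r1:Mul1,r2:6,r3:Mul2
c8: stall | r0:42,r1:Mul1,r2:6,r3:Mul2
c9: CDB Mul1=36; issue MUL r0<-Mul1 | r0:Mul1,r1:36,r2:6,r3:Mul2
c10: CDB Mul2=252; issue ADD r3<-Add1 | r0:Mul1,r1:36,r2:6,r3:Add1
c11: - | r0:Mul1,r1:36,r2:6,r3:Add1

STATUS = TAG Mul1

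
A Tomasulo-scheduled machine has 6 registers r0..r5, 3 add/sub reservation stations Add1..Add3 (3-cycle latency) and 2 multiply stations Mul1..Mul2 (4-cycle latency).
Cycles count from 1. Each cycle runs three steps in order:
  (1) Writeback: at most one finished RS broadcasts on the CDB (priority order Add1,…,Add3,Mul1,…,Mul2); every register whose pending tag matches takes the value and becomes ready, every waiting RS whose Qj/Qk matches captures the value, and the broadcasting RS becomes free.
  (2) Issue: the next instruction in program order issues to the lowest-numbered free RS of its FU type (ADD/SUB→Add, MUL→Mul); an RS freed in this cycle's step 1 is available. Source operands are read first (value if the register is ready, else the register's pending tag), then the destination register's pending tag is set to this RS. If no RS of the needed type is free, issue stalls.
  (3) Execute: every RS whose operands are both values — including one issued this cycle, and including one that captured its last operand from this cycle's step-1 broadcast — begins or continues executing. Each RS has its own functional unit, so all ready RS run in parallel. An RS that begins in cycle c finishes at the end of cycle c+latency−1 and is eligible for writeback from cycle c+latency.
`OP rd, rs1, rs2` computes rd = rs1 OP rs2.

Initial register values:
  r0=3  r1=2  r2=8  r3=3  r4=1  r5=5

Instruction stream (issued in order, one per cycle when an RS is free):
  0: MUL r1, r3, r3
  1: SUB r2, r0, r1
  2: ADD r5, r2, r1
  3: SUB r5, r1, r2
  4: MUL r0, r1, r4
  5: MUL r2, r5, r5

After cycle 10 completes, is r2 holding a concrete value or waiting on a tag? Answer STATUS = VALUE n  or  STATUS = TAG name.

STATUS = TAG Mul2

cycle 1: issue MUL r1<-Mul1 // r0:3,r1:Mul1,r2:8,r3:3,r4:1,r5:5
cycle 2: issue SUB r2<-Add1 // r0:3,r1:Mul1,r2:Add1,r3:3,r4:1,r5:5
cycle 3: issue ADD r5<-Add2 // r0:3,r1:Mul1,r2:Add1,r3:3,r4:1,r5:Add2
cycle 4: issue SUB r5<-Add3 // r0:3,r1:Mul1,r2:Add1,r3:3,r4:1,r5:Add3
cycle 5: CDB Mul1=9; issue MUL r0<-Mul1 // r0:Mul1,r1:9,r2:Add1,r3:3,r4:1,r5:Add3
cycle 6: issue MUL r2<-Mul2 // r0:Mul1,r1:9,r2:Mul2,r3:3,r4:1,r5:Add3
cycle 7: - // r0:Mul1,r1:9,r2:Mul2,r3:3,r4:1,r5:Add3
cycle 8: CDB Add1=-6 // r0:Mul1,r1:9,r2:Mul2,r3:3,r4:1,r5:Add3
cycle 9: CDB Mul1=9 // r0:9,r1:9,r2:Mul2,r3:3,r4:1,r5:Add3
cycle 10: - // r0:9,r1:9,r2:Mul2,r3:3,r4:1,r5:Add3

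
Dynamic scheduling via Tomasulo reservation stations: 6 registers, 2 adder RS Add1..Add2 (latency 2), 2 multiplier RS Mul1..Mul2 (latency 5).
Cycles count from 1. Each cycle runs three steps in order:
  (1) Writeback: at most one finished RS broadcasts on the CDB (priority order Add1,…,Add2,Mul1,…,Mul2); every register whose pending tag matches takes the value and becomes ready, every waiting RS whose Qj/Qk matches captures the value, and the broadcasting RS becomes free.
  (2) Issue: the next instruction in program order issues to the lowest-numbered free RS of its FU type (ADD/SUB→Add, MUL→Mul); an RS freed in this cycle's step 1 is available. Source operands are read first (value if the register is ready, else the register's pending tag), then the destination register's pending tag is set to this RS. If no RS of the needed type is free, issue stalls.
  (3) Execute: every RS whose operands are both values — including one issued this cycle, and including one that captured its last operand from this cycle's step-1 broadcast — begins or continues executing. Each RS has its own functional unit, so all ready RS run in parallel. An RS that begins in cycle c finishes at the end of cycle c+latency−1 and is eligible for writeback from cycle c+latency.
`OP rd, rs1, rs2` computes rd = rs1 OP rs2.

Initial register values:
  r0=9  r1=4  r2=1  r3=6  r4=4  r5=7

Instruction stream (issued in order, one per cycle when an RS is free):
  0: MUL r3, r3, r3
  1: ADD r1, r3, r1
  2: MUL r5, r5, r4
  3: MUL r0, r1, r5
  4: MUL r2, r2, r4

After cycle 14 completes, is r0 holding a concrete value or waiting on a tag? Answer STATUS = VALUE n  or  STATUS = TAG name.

cycle 1: issue MUL r3<-Mul1 // r0:9,r1:4,r2:1,r3:Mul1,r4:4,r5:7
cycle 2: issue ADD r1<-Add1 // r0:9,r1:Add1,r2:1,r3:Mul1,r4:4,r5:7
cycle 3: issue MUL r5<-Mul2 // r0:9,r1:Add1,r2:1,r3:Mul1,r4:4,r5:Mul2
cycle 4: stall // r0:9,r1:Add1,r2:1,r3:Mul1,r4:4,r5:Mul2
cycle 5: stall // r0:9,r1:Add1,r2:1,r3:Mul1,r4:4,r5:Mul2
cycle 6: CDB Mul1=36; issue MUL r0<-Mul1 // r0:Mul1,r1:Add1,r2:1,r3:36,r4:4,r5:Mul2
cycle 7: stall // r0:Mul1,r1:Add1,r2:1,r3:36,r4:4,r5:Mul2
cycle 8: CDB Add1=40; stall // r0:Mul1,r1:40,r2:1,r3:36,r4:4,r5:Mul2
cycle 9: CDB Mul2=28; issue MUL r2<-Mul2 // r0:Mul1,r1:40,r2:Mul2,r3:36,r4:4,r5:28
cycle 10: - // r0:Mul1,r1:40,r2:Mul2,r3:36,r4:4,r5:28
cycle 11: - // r0:Mul1,r1:40,r2:Mul2,r3:36,r4:4,r5:28
cycle 12: - // r0:Mul1,r1:40,r2:Mul2,r3:36,r4:4,r5:28
cycle 13: - // r0:Mul1,r1:40,r2:Mul2,r3:36,r4:4,r5:28
cycle 14: CDB Mul1=1120 // r0:1120,r1:40,r2:Mul2,r3:36,r4:4,r5:28

STATUS = VALUE 1120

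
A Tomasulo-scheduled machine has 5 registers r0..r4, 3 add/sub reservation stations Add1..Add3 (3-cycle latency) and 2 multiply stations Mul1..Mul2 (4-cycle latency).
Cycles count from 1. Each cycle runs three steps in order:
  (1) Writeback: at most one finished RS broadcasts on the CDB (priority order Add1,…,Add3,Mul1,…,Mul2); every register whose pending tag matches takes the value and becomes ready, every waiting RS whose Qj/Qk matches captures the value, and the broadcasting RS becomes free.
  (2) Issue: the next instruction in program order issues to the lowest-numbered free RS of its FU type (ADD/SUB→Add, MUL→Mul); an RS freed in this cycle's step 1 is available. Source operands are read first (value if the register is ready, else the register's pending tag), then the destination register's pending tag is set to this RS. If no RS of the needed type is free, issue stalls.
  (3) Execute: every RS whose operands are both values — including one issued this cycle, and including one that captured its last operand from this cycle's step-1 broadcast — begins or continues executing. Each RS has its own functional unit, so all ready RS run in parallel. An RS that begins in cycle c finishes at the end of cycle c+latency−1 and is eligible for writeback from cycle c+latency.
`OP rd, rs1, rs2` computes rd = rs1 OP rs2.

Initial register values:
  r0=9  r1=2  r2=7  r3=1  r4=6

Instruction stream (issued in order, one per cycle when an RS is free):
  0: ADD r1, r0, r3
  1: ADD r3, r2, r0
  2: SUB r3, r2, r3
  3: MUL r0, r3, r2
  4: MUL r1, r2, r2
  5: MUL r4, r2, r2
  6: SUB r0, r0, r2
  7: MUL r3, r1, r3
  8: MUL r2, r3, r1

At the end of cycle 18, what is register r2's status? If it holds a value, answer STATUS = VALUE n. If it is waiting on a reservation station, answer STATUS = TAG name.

STATUS = TAG Mul2

c1: issue ADD r1<-Add1 | r0:9,r1:Add1,r2:7,r3:1,r4:6
c2: issue ADD r3<-Add2 | r0:9,r1:Add1,r2:7,r3:Add2,r4:6
c3: issue SUB r3<-Add3 | r0:9,r1:Add1,r2:7,r3:Add3,r4:6
c4: CDB Add1=10; issue MUL r0<-Mul1 | r0:Mul1,r1:10,r2:7,r3:Add3,r4:6
c5: CDB Add2=16; issue MUL r1<-Mul2 | r0:Mul1,r1:Mul2,r2:7,r3:Add3,r4:6
c6: stall | r0:Mul1,r1:Mul2,r2:7,r3:Add3,r4:6
c7: stall | r0:Mul1,r1:Mul2,r2:7,r3:Add3,r4:6
c8: CDB Add3=-9; stall | r0:Mul1,r1:Mul2,r2:7,r3:-9,r4:6
c9: CDB Mul2=49; issue MUL r4<-Mul2 | r0:Mul1,r1:49,r2:7,r3:-9,r4:Mul2
c10: issue SUB r0<-Add1 | r0:Add1,r1:49,r2:7,r3:-9,r4:Mul2
c11: stall | r0:Add1,r1:49,r2:7,r3:-9,r4:Mul2
c12: CDB Mul1=-63; issue MUL r3<-Mul1 | r0:Add1,r1:49,r2:7,r3:Mul1,r4:Mul2
c13: CDB Mul2=49; issue MUL r2<-Mul2 | r0:Add1,r1:49,r2:Mul2,r3:Mul1,r4:49
c14: - | r0:Add1,r1:49,r2:Mul2,r3:Mul1,r4:49
c15: CDB Add1=-70 | r0:-70,r1:49,r2:Mul2,r3:Mul1,r4:49
c16: CDB Mul1=-441 | r0:-70,r1:49,r2:Mul2,r3:-441,r4:49
c17: - | r0:-70,r1:49,r2:Mul2,r3:-441,r4:49
c18: - | r0:-70,r1:49,r2:Mul2,r3:-441,r4:49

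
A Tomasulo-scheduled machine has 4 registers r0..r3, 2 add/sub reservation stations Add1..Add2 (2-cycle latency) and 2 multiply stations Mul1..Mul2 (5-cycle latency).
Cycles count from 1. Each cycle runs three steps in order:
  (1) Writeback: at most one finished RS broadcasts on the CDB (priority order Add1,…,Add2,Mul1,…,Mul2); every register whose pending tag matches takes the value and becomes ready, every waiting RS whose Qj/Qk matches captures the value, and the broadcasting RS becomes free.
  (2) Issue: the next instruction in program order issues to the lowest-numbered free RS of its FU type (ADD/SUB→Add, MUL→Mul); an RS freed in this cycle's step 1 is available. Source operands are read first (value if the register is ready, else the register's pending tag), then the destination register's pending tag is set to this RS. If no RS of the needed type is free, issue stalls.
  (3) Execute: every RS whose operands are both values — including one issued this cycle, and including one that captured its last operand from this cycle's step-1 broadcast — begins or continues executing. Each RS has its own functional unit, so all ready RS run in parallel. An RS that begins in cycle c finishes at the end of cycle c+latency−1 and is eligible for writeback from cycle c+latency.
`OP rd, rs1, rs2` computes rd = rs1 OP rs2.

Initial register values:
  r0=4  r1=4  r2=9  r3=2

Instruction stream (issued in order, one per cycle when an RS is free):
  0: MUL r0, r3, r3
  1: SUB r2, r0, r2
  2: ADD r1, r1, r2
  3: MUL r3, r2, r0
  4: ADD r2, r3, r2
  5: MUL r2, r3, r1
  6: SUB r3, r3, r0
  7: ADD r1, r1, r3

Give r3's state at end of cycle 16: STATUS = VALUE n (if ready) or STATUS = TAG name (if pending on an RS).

  c1: issue MUL r0<-Mul1  regs: r0:Mul1,r1:4,r2:9,r3:2
  c2: issue SUB r2<-Add1  regs: r0:Mul1,r1:4,r2:Add1,r3:2
  c3: issue ADD r1<-Add2  regs: r0:Mul1,r1:Add2,r2:Add1,r3:2
  c4: issue MUL r3<-Mul2  regs: r0:Mul1,r1:Add2,r2:Add1,r3:Mul2
  c5: stall  regs: r0:Mul1,r1:Add2,r2:Add1,r3:Mul2
  c6: CDB Mul1=4; stall  regs: r0:4,r1:Add2,r2:Add1,r3:Mul2
  c7: stall  regs: r0:4,r1:Add2,r2:Add1,r3:Mul2
  c8: CDB Add1=-5; issue ADD r2<-Add1  regs: r0:4,r1:Add2,r2:Add1,r3:Mul2
  c9: issue MUL r2<-Mul1  regs: r0:4,r1:Add2,r2:Mul1,r3:Mul2
  c10: CDB Add2=-1; issue SUB r3<-Add2  regs: r0:4,r1:-1,r2:Mul1,r3:Add2
  c11: stall  regs: r0:4,r1:-1,r2:Mul1,r3:Add2
  c12: stall  regs: r0:4,r1:-1,r2:Mul1,r3:Add2
  c13: CDB Mul2=-20; stall  regs: r0:4,r1:-1,r2:Mul1,r3:Add2
  c14: stall  regs: r0:4,r1:-1,r2:Mul1,r3:Add2
  c15: CDB Add1=-25; issue ADD r1<-Add1  regs: r0:4,r1:Add1,r2:Mul1,r3:Add2
  c16: CDB Add2=-24  regs: r0:4,r1:Add1,r2:Mul1,r3:-24

STATUS = VALUE -24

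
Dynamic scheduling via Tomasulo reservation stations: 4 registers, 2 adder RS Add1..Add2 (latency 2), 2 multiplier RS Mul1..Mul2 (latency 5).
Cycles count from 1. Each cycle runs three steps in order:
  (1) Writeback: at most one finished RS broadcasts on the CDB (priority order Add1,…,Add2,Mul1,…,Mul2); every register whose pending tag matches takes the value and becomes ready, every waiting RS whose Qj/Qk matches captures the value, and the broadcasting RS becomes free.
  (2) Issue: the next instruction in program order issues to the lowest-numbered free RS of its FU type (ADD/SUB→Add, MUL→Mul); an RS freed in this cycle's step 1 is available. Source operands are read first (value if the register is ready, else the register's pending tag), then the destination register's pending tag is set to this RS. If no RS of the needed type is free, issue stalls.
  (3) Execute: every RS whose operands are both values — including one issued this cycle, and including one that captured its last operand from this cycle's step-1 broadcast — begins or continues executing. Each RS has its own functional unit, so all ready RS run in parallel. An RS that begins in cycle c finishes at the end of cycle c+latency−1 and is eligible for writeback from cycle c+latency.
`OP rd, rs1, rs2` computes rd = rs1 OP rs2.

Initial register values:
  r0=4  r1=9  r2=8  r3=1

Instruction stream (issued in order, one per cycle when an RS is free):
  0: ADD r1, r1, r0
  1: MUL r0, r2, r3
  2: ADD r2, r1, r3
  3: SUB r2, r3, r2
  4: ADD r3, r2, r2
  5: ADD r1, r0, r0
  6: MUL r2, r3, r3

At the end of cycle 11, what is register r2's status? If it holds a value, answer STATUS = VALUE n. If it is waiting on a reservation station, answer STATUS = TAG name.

cycle 1: issue ADD r1<-Add1 // r0:4,r1:Add1,r2:8,r3:1
cycle 2: issue MUL r0<-Mul1 // r0:Mul1,r1:Add1,r2:8,r3:1
cycle 3: CDB Add1=13; issue ADD r2<-Add1 // r0:Mul1,r1:13,r2:Add1,r3:1
cycle 4: issue SUB r2<-Add2 // r0:Mul1,r1:13,r2:Add2,r3:1
cycle 5: CDB Add1=14; issue ADD r3<-Add1 // r0:Mul1,r1:13,r2:Add2,r3:Add1
cycle 6: stall // r0:Mul1,r1:13,r2:Add2,r3:Add1
cycle 7: CDB Add2=-13; issue ADD r1<-Add2 // r0:Mul1,r1:Add2,r2:-13,r3:Add1
cycle 8: CDB Mul1=8; issue MUL r2<-Mul1 // r0:8,r1:Add2,r2:Mul1,r3:Add1
cycle 9: CDB Add1=-26 // r0:8,r1:Add2,r2:Mul1,r3:-26
cycle 10: CDB Add2=16 // r0:8,r1:16,r2:Mul1,r3:-26
cycle 11: - // r0:8,r1:16,r2:Mul1,r3:-26

STATUS = TAG Mul1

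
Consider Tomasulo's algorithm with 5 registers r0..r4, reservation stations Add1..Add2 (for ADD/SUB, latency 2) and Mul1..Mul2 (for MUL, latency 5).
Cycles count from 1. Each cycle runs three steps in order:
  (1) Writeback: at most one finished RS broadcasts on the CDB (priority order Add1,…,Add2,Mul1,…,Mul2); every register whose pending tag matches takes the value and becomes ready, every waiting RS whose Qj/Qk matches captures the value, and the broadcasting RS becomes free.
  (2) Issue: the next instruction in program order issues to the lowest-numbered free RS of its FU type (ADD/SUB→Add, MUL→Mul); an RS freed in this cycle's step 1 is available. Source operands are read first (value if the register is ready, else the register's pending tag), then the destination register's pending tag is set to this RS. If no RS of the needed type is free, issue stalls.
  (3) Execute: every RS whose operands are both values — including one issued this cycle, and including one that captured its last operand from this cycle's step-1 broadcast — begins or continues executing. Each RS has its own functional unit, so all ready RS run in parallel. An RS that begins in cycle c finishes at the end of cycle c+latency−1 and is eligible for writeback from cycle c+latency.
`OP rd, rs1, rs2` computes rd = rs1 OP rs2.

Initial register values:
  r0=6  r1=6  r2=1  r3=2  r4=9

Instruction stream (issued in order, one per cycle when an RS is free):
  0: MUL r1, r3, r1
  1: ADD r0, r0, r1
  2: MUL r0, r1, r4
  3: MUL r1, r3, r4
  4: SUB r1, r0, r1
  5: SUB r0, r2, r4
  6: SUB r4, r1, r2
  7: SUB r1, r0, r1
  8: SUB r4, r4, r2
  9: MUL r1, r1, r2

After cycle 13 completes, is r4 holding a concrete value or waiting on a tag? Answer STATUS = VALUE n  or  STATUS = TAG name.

STATUS = TAG Add1

cycle 1: issue MUL r1<-Mul1 // r0:6,r1:Mul1,r2:1,r3:2,r4:9
cycle 2: issue ADD r0<-Add1 // r0:Add1,r1:Mul1,r2:1,r3:2,r4:9
cycle 3: issue MUL r0<-Mul2 // r0:Mul2,r1:Mul1,r2:1,r3:2,r4:9
cycle 4: stall // r0:Mul2,r1:Mul1,r2:1,r3:2,r4:9
cycle 5: stall // r0:Mul2,r1:Mul1,r2:1,r3:2,r4:9
cycle 6: CDB Mul1=12; issue MUL r1<-Mul1 // r0:Mul2,r1:Mul1,r2:1,r3:2,r4:9
cycle 7: issue SUB r1<-Add2 // r0:Mul2,r1:Add2,r2:1,r3:2,r4:9
cycle 8: CDB Add1=18; issue SUB r0<-Add1 // r0:Add1,r1:Add2,r2:1,r3:2,r4:9
cycle 9: stall // r0:Add1,r1:Add2,r2:1,r3:2,r4:9
cycle 10: CDB Add1=-8; issue SUB r4<-Add1 // r0:-8,r1:Add2,r2:1,r3:2,r4:Add1
cycle 11: CDB Mul1=18; stall // r0:-8,r1:Add2,r2:1,r3:2,r4:Add1
cycle 12: CDB Mul2=108; stall // r0:-8,r1:Add2,r2:1,r3:2,r4:Add1
cycle 13: stall // r0:-8,r1:Add2,r2:1,r3:2,r4:Add1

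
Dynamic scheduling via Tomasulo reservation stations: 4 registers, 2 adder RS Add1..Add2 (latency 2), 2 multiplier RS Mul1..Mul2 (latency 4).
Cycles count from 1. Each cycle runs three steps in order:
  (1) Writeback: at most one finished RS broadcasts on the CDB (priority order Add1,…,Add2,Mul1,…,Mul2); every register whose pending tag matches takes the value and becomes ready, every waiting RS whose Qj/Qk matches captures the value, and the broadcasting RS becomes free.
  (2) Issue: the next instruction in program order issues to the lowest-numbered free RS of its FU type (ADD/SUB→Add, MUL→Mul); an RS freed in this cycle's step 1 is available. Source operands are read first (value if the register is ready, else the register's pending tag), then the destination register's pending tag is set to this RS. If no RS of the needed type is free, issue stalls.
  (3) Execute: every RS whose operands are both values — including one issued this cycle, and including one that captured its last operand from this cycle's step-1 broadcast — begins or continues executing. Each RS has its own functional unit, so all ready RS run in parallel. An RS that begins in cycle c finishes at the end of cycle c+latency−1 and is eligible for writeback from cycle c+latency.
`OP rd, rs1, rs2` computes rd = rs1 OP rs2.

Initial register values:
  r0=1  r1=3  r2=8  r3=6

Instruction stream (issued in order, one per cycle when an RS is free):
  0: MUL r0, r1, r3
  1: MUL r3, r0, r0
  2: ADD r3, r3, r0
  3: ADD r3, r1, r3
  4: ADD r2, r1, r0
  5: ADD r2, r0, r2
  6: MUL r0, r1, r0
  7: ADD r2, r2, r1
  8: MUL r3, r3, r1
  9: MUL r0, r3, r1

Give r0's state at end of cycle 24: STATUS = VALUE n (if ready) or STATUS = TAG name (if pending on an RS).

  c1: issue MUL r0<-Mul1  regs: r0:Mul1,r1:3,r2:8,r3:6
  c2: issue MUL r3<-Mul2  regs: r0:Mul1,r1:3,r2:8,r3:Mul2
  c3: issue ADD r3<-Add1  regs: r0:Mul1,r1:3,r2:8,r3:Add1
  c4: issue ADD r3<-Add2  regs: r0:Mul1,r1:3,r2:8,r3:Add2
  c5: CDB Mul1=18; stall  regs: r0:18,r1:3,r2:8,r3:Add2
  c6: stall  regs: r0:18,r1:3,r2:8,r3:Add2
  c7: stall  regs: r0:18,r1:3,r2:8,r3:Add2
  c8: stall  regs: r0:18,r1:3,r2:8,r3:Add2
  c9: CDB Mul2=324; stall  regs: r0:18,r1:3,r2:8,r3:Add2
  c10: stall  regs: r0:18,r1:3,r2:8,r3:Add2
  c11: CDB Add1=342; issue ADD r2<-Add1  regs: r0:18,r1:3,r2:Add1,r3:Add2
  c12: stall  regs: r0:18,r1:3,r2:Add1,r3:Add2
  c13: CDB Add1=21; issue ADD r2<-Add1  regs: r0:18,r1:3,r2:Add1,r3:Add2
  c14: CDB Add2=345; issue MUL r0<-Mul1  regs: r0:Mul1,r1:3,r2:Add1,r3:345
  c15: CDB Add1=39; issue ADD r2<-Add1  regs: r0:Mul1,r1:3,r2:Add1,r3:345
  c16: issue MUL r3<-Mul2  regs: r0:Mul1,r1:3,r2:Add1,r3:Mul2
  c17: CDB Add1=42; stall  regs: r0:Mul1,r1:3,r2:42,r3:Mul2
  c18: CDB Mul1=54; issue MUL r0<-Mul1  regs: r0:Mul1,r1:3,r2:42,r3:Mul2
  c19: -  regs: r0:Mul1,r1:3,r2:42,r3:Mul2
  c20: CDB Mul2=1035  regs: r0:Mul1,r1:3,r2:42,r3:1035
  c21: -  regs: r0:Mul1,r1:3,r2:42,r3:1035
  c22: -  regs: r0:Mul1,r1:3,r2:42,r3:1035
  c23: -  regs: r0:Mul1,r1:3,r2:42,r3:1035
  c24: CDB Mul1=3105  regs: r0:3105,r1:3,r2:42,r3:1035

STATUS = VALUE 3105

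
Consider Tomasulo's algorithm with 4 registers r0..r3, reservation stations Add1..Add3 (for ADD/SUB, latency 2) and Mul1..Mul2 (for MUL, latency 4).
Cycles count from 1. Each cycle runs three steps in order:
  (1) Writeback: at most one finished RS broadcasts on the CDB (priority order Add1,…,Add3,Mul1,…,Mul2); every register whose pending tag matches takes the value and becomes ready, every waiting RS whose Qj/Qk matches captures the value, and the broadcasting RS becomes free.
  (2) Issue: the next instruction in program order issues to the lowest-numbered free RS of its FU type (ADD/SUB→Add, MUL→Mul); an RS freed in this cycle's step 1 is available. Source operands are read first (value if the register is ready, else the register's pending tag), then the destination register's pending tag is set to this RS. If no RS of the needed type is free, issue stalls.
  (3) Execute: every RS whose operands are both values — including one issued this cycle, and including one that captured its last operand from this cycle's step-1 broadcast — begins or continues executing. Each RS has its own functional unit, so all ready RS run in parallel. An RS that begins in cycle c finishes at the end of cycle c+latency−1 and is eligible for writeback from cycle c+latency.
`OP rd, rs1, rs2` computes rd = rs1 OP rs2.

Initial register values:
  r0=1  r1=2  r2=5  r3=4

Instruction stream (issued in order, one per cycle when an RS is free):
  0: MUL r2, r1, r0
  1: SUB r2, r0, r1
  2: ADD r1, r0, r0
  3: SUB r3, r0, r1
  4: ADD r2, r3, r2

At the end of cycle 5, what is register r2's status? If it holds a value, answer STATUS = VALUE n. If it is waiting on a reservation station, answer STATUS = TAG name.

  c1: issue MUL r2<-Mul1  regs: r0:1,r1:2,r2:Mul1,r3:4
  c2: issue SUB r2<-Add1  regs: r0:1,r1:2,r2:Add1,r3:4
  c3: issue ADD r1<-Add2  regs: r0:1,r1:Add2,r2:Add1,r3:4
  c4: CDB Add1=-1; issue SUB r3<-Add1  regs: r0:1,r1:Add2,r2:-1,r3:Add1
  c5: CDB Add2=2; issue ADD r2<-Add2  regs: r0:1,r1:2,r2:Add2,r3:Add1

STATUS = TAG Add2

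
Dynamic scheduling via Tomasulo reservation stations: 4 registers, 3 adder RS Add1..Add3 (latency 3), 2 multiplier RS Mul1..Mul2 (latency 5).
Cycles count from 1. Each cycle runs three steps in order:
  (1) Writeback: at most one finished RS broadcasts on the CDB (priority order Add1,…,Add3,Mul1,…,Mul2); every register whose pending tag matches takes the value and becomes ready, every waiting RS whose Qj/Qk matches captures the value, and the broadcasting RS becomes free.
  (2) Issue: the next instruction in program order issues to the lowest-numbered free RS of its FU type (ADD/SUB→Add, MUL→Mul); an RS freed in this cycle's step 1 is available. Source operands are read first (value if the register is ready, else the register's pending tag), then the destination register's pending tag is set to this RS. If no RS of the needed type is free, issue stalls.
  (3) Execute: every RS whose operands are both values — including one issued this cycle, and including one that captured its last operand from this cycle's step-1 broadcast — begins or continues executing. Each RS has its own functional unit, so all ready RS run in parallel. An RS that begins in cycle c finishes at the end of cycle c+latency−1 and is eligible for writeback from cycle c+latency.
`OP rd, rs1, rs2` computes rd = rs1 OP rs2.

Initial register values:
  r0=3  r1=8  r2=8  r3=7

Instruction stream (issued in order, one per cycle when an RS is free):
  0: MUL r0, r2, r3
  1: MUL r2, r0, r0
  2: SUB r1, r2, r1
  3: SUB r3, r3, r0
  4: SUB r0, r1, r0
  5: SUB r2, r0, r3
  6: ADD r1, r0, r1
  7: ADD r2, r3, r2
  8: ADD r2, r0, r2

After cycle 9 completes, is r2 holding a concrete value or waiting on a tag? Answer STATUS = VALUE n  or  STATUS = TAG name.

STATUS = TAG Add2

c1: issue MUL r0<-Mul1 | r0:Mul1,r1:8,r2:8,r3:7
c2: issue MUL r2<-Mul2 | r0:Mul1,r1:8,r2:Mul2,r3:7
c3: issue SUB r1<-Add1 | r0:Mul1,r1:Add1,r2:Mul2,r3:7
c4: issue SUB r3<-Add2 | r0:Mul1,r1:Add1,r2:Mul2,r3:Add2
c5: issue SUB r0<-Add3 | r0:Add3,r1:Add1,r2:Mul2,r3:Add2
c6: CDB Mul1=56; stall | r0:Add3,r1:Add1,r2:Mul2,r3:Add2
c7: stall | r0:Add3,r1:Add1,r2:Mul2,r3:Add2
c8: stall | r0:Add3,r1:Add1,r2:Mul2,r3:Add2
c9: CDB Add2=-49; issue SUB r2<-Add2 | r0:Add3,r1:Add1,r2:Add2,r3:-49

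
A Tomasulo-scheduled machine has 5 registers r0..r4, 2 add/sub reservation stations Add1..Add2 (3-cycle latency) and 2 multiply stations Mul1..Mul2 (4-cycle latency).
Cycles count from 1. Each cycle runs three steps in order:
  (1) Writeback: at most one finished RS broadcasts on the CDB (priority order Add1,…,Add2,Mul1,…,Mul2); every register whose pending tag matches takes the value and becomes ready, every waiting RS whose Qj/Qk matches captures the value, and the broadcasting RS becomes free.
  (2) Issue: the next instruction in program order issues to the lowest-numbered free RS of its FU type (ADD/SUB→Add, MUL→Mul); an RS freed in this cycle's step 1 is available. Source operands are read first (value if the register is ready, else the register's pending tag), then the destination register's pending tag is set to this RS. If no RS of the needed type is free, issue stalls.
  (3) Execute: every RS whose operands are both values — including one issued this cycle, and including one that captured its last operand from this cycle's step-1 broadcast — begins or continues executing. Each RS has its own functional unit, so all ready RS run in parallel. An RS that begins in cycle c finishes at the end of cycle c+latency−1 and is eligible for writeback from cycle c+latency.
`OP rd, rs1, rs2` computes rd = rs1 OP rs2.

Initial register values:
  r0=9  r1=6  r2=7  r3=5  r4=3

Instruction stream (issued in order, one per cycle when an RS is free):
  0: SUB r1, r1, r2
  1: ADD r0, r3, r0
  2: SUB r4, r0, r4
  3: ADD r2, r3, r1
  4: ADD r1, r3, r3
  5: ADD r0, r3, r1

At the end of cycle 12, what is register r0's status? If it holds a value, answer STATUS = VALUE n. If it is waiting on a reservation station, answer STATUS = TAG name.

STATUS = TAG Add2

c1: issue SUB r1<-Add1 | r0:9,r1:Add1,r2:7,r3:5,r4:3
c2: issue ADD r0<-Add2 | r0:Add2,r1:Add1,r2:7,r3:5,r4:3
c3: stall | r0:Add2,r1:Add1,r2:7,r3:5,r4:3
c4: CDB Add1=-1; issue SUB r4<-Add1 | r0:Add2,r1:-1,r2:7,r3:5,r4:Add1
c5: CDB Add2=14; issue ADD r2<-Add2 | r0:14,r1:-1,r2:Add2,r3:5,r4:Add1
c6: stall | r0:14,r1:-1,r2:Add2,r3:5,r4:Add1
c7: stall | r0:14,r1:-1,r2:Add2,r3:5,r4:Add1
c8: CDB Add1=11; issue ADD r1<-Add1 | r0:14,r1:Add1,r2:Add2,r3:5,r4:11
c9: CDB Add2=4; issue ADD r0<-Add2 | r0:Add2,r1:Add1,r2:4,r3:5,r4:11
c10: - | r0:Add2,r1:Add1,r2:4,r3:5,r4:11
c11: CDB Add1=10 | r0:Add2,r1:10,r2:4,r3:5,r4:11
c12: - | r0:Add2,r1:10,r2:4,r3:5,r4:11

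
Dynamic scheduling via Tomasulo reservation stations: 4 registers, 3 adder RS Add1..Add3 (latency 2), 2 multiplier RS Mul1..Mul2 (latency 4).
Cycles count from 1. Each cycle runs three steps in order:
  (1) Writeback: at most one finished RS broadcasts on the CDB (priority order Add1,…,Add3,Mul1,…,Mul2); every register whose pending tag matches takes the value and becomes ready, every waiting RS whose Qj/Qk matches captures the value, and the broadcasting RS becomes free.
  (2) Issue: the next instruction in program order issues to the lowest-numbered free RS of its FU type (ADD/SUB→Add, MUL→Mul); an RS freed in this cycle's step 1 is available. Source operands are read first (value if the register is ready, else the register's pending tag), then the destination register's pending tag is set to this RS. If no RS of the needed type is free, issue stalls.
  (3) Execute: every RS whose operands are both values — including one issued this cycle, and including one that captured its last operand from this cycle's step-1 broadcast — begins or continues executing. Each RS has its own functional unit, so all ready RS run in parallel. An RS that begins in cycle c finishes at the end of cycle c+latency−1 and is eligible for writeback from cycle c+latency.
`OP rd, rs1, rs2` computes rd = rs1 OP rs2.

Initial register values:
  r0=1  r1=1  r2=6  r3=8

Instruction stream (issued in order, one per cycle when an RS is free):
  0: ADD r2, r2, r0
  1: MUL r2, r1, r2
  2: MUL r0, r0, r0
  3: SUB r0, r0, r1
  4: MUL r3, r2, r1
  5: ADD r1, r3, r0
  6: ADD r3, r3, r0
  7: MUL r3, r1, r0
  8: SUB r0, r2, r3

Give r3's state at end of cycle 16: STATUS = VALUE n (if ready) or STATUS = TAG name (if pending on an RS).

c1: issue ADD r2<-Add1 | r0:1,r1:1,r2:Add1,r3:8
c2: issue MUL r2<-Mul1 | r0:1,r1:1,r2:Mul1,r3:8
c3: CDB Add1=7; issue MUL r0<-Mul2 | r0:Mul2,r1:1,r2:Mul1,r3:8
c4: issue SUB r0<-Add1 | r0:Add1,r1:1,r2:Mul1,r3:8
c5: stall | r0:Add1,r1:1,r2:Mul1,r3:8
c6: stall | r0:Add1,r1:1,r2:Mul1,r3:8
c7: CDB Mul1=7; issue MUL r3<-Mul1 | r0:Add1,r1:1,r2:7,r3:Mul1
c8: CDB Mul2=1; issue ADD r1<-Add2 | r0:Add1,r1:Add2,r2:7,r3:Mul1
c9: issue ADD r3<-Add3 | r0:Add1,r1:Add2,r2:7,r3:Add3
c10: CDB Add1=0; issue MUL r3<-Mul2 | r0:0,r1:Add2,r2:7,r3:Mul2
c11: CDB Mul1=7; issue SUB r0<-Add1 | r0:Add1,r1:Add2,r2:7,r3:Mul2
c12: - | r0:Add1,r1:Add2,r2:7,r3:Mul2
c13: CDB Add2=7 | r0:Add1,r1:7,r2:7,r3:Mul2
c14: CDB Add3=7 | r0:Add1,r1:7,r2:7,r3:Mul2
c15: - | r0:Add1,r1:7,r2:7,r3:Mul2
c16: - | r0:Add1,r1:7,r2:7,r3:Mul2

STATUS = TAG Mul2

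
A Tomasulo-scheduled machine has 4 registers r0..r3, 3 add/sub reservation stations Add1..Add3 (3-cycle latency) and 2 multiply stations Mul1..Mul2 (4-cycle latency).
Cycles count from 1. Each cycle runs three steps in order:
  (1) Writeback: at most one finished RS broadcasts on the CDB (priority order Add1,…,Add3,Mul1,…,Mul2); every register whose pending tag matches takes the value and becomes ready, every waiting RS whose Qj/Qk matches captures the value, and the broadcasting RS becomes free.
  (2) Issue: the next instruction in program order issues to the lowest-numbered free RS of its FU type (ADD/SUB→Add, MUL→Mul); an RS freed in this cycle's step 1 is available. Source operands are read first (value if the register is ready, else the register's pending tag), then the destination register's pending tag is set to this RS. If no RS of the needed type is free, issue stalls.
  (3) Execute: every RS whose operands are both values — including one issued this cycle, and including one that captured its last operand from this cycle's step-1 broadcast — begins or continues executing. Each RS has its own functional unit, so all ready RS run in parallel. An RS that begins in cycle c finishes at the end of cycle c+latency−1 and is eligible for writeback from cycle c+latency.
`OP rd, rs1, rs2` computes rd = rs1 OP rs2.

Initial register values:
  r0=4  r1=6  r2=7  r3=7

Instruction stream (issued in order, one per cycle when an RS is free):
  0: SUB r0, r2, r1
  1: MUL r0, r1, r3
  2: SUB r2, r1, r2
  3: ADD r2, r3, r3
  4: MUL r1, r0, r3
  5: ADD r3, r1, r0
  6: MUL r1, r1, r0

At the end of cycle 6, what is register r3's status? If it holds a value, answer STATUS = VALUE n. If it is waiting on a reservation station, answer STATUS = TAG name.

  c1: issue SUB r0<-Add1  regs: r0:Add1,r1:6,r2:7,r3:7
  c2: issue MUL r0<-Mul1  regs: r0:Mul1,r1:6,r2:7,r3:7
  c3: issue SUB r2<-Add2  regs: r0:Mul1,r1:6,r2:Add2,r3:7
  c4: CDB Add1=1; issue ADD r2<-Add1  regs: r0:Mul1,r1:6,r2:Add1,r3:7
  c5: issue MUL r1<-Mul2  regs: r0:Mul1,r1:Mul2,r2:Add1,r3:7
  c6: CDB Add2=-1; issue ADD r3<-Add2  regs: r0:Mul1,r1:Mul2,r2:Add1,r3:Add2

STATUS = TAG Add2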